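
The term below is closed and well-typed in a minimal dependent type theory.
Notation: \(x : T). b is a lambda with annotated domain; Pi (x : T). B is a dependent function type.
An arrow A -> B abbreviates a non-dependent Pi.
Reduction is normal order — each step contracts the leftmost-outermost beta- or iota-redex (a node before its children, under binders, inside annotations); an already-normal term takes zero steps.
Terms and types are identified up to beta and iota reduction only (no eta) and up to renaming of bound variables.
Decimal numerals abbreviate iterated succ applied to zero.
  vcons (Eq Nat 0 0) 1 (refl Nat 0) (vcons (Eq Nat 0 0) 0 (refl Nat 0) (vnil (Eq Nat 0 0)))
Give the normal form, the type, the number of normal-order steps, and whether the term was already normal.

resulting normal form:
  vcons (Eq Nat 0 0) 1 (refl Nat 0) (vcons (Eq Nat 0 0) 0 (refl Nat 0) (vnil (Eq Nat 0 0)))
type:
  Vec (Eq Nat 0 0) 2
normal-order step count: 0
started in normal form: yes


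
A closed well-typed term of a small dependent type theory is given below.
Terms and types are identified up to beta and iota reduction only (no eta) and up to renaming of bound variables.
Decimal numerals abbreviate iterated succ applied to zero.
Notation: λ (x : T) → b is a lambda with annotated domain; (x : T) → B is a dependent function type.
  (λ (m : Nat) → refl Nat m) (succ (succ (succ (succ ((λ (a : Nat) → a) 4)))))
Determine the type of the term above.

the term's type:
  Eq Nat 8 8


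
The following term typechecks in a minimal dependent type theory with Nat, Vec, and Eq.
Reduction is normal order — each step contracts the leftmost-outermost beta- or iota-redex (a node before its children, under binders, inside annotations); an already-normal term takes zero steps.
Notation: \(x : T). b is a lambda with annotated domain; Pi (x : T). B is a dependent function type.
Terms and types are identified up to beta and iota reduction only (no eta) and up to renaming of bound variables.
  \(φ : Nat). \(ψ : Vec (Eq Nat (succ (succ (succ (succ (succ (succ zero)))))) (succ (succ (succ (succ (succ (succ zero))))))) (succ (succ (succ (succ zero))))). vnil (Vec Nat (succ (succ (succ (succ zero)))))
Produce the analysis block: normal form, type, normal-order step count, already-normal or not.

reduced normal form:
  \(φ : Nat). \(ψ : Vec (Eq Nat (succ (succ (succ (succ (succ (succ zero)))))) (succ (succ (succ (succ (succ (succ zero))))))) (succ (succ (succ (succ zero))))). vnil (Vec Nat (succ (succ (succ (succ zero)))))
inferred type:
  Pi (φ : Nat). Pi (ψ : Vec (Eq Nat (succ (succ (succ (succ (succ (succ zero)))))) (succ (succ (succ (succ (succ (succ zero))))))) (succ (succ (succ (succ zero))))). Vec (Vec Nat (succ (succ (succ (succ zero))))) zero
normal-order step count: 0
term was already normal: yes


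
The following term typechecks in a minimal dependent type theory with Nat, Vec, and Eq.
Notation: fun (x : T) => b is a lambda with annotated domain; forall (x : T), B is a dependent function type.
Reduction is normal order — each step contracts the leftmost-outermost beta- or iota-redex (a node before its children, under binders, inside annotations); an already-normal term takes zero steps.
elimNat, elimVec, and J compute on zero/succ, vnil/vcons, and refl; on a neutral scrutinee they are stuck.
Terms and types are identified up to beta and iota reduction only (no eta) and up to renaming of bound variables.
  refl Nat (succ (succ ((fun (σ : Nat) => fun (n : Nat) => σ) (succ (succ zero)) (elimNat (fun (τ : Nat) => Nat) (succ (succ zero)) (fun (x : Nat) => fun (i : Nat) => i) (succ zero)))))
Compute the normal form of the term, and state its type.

normal form:
  refl Nat (succ (succ (succ (succ zero))))
inferred type:
  Eq Nat (succ (succ (succ (succ zero)))) (succ (succ (succ (succ zero))))


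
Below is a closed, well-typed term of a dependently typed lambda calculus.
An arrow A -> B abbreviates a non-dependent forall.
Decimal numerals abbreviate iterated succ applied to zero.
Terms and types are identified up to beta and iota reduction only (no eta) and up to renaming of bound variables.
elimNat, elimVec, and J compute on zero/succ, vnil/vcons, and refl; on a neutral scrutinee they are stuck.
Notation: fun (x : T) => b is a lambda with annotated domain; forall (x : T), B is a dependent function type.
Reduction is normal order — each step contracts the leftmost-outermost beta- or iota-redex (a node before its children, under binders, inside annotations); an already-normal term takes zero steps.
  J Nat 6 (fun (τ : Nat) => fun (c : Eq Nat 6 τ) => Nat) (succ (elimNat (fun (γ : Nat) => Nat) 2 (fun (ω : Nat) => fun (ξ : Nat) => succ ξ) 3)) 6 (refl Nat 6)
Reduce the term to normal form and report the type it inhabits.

normal form:
  6
the term's type:
  Nat


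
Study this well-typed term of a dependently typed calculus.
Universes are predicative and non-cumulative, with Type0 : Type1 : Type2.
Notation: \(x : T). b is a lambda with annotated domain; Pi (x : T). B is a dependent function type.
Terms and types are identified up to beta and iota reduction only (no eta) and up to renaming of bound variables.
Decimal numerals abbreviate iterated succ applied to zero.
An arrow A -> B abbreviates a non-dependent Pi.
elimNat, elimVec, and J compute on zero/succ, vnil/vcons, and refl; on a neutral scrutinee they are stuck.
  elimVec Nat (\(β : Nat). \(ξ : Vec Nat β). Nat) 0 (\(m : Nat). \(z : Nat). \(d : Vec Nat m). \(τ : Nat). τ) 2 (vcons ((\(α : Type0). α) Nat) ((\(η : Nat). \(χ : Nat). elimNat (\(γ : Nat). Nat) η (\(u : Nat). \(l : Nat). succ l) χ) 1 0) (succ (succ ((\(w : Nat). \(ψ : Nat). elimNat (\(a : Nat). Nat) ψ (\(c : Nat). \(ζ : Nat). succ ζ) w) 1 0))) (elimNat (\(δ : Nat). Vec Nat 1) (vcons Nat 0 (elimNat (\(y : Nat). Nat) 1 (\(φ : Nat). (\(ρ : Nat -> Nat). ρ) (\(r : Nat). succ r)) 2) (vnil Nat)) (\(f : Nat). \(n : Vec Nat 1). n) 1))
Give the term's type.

the term's type:
  Nat


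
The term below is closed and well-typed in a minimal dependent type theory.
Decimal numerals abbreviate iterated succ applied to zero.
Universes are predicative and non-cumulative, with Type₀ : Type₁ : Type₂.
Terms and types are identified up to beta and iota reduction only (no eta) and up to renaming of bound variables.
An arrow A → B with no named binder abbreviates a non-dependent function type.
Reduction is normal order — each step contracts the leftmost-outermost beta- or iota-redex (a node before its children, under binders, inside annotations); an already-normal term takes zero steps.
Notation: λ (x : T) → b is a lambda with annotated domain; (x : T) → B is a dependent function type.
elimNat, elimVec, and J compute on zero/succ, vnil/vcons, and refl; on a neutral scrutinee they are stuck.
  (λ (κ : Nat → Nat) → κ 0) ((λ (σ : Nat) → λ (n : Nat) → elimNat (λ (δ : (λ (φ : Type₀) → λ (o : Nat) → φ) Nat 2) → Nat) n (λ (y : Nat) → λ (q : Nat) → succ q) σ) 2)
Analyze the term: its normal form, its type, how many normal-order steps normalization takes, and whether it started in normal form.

normal form:
  2
inferred type:
  Nat
reduction steps (normal order): 10
already normal: no
first redex: a beta-redex


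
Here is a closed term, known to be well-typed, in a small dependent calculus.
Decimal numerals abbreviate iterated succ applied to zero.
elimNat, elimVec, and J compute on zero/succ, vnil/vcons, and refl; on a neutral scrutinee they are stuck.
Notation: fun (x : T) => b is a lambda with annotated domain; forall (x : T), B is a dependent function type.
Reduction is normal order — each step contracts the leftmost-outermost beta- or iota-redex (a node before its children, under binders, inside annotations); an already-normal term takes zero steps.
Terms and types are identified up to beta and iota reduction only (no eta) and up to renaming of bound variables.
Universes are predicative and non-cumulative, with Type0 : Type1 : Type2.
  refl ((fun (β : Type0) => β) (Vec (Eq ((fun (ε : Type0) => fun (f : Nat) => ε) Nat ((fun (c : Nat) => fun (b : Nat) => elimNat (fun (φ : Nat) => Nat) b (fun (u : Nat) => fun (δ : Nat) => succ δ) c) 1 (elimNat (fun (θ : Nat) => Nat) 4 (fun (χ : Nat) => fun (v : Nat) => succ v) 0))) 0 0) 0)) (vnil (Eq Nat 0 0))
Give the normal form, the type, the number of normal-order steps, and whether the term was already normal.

reduced normal form:
  refl (Vec (Eq Nat 0 0) 0) (vnil (Eq Nat 0 0))
inferred type:
  Eq (Vec (Eq Nat 0 0) 0) (vnil (Eq Nat 0 0)) (vnil (Eq Nat 0 0))
reduction steps (normal order): 3
already normal: no
first contracted redex: a beta-redex


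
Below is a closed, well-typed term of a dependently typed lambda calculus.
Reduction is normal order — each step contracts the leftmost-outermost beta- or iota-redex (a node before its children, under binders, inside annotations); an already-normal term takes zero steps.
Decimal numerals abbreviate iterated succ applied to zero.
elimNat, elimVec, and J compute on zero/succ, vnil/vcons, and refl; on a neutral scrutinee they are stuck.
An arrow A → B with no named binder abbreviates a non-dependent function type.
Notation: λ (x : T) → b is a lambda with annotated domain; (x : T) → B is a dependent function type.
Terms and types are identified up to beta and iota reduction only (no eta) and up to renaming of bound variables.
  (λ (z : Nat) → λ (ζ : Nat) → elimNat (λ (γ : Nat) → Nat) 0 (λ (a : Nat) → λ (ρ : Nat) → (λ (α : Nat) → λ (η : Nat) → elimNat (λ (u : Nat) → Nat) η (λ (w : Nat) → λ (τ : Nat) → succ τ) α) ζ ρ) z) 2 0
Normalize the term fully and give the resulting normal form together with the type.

reduced normal form:
  0
inferred type:
  Nat


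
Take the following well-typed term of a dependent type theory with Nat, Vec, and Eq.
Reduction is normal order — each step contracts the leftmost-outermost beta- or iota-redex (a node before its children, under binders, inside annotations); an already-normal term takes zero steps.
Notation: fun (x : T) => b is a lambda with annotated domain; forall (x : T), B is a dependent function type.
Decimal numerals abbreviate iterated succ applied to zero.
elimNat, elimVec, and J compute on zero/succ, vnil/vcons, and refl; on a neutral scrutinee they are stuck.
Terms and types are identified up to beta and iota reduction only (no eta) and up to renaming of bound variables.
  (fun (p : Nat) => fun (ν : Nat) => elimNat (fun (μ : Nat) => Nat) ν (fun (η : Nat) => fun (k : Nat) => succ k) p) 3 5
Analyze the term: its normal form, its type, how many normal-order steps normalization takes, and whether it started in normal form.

reduced normal form:
  8
inferred type:
  Nat
reduction steps (normal order): 12
term was already normal: no
first redex: a beta-redex


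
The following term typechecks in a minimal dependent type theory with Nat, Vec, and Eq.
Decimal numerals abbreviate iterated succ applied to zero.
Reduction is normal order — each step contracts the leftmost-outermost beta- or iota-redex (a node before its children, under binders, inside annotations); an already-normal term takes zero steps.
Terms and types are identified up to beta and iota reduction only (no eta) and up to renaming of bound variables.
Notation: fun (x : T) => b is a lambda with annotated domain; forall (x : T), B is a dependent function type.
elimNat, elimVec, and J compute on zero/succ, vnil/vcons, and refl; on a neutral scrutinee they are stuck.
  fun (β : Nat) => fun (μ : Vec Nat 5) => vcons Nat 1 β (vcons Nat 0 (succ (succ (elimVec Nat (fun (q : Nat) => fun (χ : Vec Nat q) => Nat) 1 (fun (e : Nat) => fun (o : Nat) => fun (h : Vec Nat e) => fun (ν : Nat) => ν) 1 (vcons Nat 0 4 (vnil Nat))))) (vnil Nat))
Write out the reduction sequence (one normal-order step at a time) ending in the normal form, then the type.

reduction (normal order):
  fun (β : Nat) => fun (μ : Vec Nat 5) => vcons Nat 1 β (vcons Nat 0 (succ (succ (elimVec Nat (fun (q : Nat) => fun (χ : Vec Nat q) => Nat) 1 (fun (e : Nat) => fun (o : Nat) => fun (h : Vec Nat e) => fun (ν : Nat) => ν) 1 (vcons Nat 0 4 (vnil Nat))))) (vnil Nat))
  ~> fun (β : Nat) => fun (μ : Vec Nat 5) => vcons Nat 1 β (vcons Nat 0 (succ (succ ((fun (q : Nat) => fun (χ : Nat) => fun (e : Vec Nat q) => fun (o : Nat) => o) 0 4 (vnil Nat) (elimVec Nat (fun (h : Nat) => fun (ν : Vec Nat h) => Nat) 1 (fun (δ : Nat) => fun (k : Nat) => fun (γ : Vec Nat δ) => fun (w : Nat) => w) 0 (vnil Nat))))) (vnil Nat))
  ~> fun (β : Nat) => fun (μ : Vec Nat 5) => vcons Nat 1 β (vcons Nat 0 (succ (succ ((fun (q : Nat) => fun (χ : Vec Nat 0) => fun (e : Nat) => e) 4 (vnil Nat) (elimVec Nat (fun (o : Nat) => fun (h : Vec Nat o) => Nat) 1 (fun (ν : Nat) => fun (δ : Nat) => fun (k : Vec Nat ν) => fun (γ : Nat) => γ) 0 (vnil Nat))))) (vnil Nat))
  ~> fun (β : Nat) => fun (μ : Vec Nat 5) => vcons Nat 1 β (vcons Nat 0 (succ (succ ((fun (q : Vec Nat 0) => fun (χ : Nat) => χ) (vnil Nat) (elimVec Nat (fun (e : Nat) => fun (o : Vec Nat e) => Nat) 1 (fun (h : Nat) => fun (ν : Nat) => fun (δ : Vec Nat h) => fun (k : Nat) => k) 0 (vnil Nat))))) (vnil Nat))
  ~> fun (β : Nat) => fun (μ : Vec Nat 5) => vcons Nat 1 β (vcons Nat 0 (succ (succ ((fun (q : Nat) => q) (elimVec Nat (fun (χ : Nat) => fun (e : Vec Nat χ) => Nat) 1 (fun (o : Nat) => fun (h : Nat) => fun (ν : Vec Nat o) => fun (δ : Nat) => δ) 0 (vnil Nat))))) (vnil Nat))
  ~> fun (β : Nat) => fun (μ : Vec Nat 5) => vcons Nat 1 β (vcons Nat 0 (succ (succ (elimVec Nat (fun (q : Nat) => fun (χ : Vec Nat q) => Nat) 1 (fun (e : Nat) => fun (o : Nat) => fun (h : Vec Nat e) => fun (ν : Nat) => ν) 0 (vnil Nat)))) (vnil Nat))
  ~> fun (β : Nat) => fun (μ : Vec Nat 5) => vcons Nat 1 β (vcons Nat 0 3 (vnil Nat))
type:
  forall (β : Nat), forall (μ : Vec Nat 5), Vec Nat 2


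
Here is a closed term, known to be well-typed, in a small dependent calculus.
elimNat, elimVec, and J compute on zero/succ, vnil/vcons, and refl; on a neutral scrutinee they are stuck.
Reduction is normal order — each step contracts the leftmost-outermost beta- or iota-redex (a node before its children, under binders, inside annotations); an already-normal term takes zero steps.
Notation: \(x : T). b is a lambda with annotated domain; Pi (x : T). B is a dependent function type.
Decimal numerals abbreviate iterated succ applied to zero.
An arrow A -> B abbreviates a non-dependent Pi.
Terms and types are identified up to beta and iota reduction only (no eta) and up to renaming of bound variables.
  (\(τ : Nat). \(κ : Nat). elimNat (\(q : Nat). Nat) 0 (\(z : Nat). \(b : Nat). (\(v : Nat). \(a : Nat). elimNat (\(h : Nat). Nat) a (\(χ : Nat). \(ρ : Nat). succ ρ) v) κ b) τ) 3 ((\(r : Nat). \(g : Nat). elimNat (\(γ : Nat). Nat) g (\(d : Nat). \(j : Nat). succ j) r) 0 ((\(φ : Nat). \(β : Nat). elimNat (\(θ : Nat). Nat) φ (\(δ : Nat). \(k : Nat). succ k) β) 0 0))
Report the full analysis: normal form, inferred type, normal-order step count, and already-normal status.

resulting normal form:
  0
the term's type:
  Nat
steps to reach normal form (normal order): 39
started in normal form: no
first contracted redex: a beta-redex


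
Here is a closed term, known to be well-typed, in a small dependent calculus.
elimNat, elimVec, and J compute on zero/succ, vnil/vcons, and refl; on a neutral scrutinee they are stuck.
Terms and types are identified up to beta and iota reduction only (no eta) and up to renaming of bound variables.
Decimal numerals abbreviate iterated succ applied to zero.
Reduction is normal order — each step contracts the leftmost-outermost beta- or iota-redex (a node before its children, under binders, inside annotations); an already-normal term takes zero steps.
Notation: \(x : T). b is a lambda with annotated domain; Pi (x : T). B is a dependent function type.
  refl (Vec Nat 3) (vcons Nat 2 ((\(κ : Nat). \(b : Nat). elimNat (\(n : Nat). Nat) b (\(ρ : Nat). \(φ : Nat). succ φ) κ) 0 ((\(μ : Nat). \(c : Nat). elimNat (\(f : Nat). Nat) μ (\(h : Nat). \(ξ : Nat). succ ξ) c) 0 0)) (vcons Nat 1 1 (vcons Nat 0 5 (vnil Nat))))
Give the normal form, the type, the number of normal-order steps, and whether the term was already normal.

normal form:
  refl (Vec Nat 3) (vcons Nat 2 0 (vcons Nat 1 1 (vcons Nat 0 5 (vnil Nat))))
type:
  Eq (Vec Nat 3) (vcons Nat 2 0 (vcons Nat 1 1 (vcons Nat 0 5 (vnil Nat)))) (vcons Nat 2 0 (vcons Nat 1 1 (vcons Nat 0 5 (vnil Nat))))
steps to reach normal form (normal order): 6
term was already normal: no
first contracted redex: a beta-redex


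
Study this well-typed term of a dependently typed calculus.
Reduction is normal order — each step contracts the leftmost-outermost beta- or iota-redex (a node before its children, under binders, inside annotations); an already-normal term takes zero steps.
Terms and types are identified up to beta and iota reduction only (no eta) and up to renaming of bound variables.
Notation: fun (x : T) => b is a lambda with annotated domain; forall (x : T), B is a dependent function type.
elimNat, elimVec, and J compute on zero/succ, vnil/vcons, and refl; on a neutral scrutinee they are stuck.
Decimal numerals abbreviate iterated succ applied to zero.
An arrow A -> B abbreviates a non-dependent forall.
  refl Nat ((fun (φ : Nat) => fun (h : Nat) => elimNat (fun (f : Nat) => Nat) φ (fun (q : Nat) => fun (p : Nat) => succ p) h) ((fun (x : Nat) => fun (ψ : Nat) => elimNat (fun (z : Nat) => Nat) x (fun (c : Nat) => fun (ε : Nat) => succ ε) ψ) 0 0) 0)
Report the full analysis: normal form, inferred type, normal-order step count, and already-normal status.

reduced normal form:
  refl Nat 0
inferred type:
  Eq Nat 0 0
reduction steps (normal order): 6
started in normal form: no
first redex: a beta-redex


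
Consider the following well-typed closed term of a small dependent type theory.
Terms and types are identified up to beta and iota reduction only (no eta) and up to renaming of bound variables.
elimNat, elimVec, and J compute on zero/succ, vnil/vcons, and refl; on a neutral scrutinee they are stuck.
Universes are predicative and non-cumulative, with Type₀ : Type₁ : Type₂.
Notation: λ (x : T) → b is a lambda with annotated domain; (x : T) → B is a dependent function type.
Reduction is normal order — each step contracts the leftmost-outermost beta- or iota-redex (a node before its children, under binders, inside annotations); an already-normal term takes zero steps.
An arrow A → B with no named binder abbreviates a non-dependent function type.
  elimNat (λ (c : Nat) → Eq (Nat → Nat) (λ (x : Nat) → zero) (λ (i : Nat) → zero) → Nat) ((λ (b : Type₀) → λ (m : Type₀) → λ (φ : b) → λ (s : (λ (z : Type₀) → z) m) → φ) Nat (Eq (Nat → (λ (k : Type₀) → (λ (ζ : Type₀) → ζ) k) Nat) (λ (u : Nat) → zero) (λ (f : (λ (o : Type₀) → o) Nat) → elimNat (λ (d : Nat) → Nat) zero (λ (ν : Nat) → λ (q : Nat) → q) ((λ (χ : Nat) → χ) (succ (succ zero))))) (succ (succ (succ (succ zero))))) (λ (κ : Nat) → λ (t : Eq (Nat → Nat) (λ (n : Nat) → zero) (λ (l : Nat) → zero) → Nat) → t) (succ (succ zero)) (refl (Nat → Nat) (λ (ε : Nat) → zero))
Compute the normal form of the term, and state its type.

resulting normal form:
  succ (succ (succ (succ zero)))
the term's type:
  Nat


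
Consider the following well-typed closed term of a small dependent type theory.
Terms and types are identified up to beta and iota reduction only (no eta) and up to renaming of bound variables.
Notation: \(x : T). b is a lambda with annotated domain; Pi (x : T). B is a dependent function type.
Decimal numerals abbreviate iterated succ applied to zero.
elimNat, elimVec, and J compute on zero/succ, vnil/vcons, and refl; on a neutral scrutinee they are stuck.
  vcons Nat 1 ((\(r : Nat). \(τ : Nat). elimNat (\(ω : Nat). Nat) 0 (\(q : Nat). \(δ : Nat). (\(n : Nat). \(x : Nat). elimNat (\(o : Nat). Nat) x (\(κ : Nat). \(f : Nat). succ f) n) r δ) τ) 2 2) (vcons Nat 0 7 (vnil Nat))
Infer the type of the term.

type:
  Vec Nat 2


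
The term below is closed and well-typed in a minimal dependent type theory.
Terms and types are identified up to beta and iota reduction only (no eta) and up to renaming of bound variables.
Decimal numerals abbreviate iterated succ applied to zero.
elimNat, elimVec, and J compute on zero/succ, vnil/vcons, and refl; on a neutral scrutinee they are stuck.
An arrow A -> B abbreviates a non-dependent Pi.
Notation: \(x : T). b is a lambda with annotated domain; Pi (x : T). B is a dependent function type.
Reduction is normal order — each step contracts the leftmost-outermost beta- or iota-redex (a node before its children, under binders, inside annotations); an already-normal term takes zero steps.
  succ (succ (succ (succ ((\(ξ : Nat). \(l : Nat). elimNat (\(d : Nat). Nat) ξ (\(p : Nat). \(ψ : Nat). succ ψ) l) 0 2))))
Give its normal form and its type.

reduced normal form:
  6
the term's type:
  Nat
observation: the term reaches its normal form after 9 normal-order steps.


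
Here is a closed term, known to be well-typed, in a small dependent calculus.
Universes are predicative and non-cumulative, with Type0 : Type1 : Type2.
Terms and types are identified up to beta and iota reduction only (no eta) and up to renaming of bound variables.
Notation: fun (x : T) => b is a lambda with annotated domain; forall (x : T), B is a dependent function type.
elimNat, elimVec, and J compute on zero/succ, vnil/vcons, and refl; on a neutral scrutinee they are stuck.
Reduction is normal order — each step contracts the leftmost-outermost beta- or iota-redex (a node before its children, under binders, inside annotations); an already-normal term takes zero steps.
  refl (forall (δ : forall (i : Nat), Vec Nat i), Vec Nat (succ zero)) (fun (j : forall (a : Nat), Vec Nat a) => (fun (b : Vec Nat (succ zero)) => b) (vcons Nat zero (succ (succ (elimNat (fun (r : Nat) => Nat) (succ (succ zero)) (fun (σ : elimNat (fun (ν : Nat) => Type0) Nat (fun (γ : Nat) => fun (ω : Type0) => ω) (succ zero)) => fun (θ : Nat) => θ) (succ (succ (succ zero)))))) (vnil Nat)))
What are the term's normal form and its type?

normal form:
  refl (forall (δ : forall (i : Nat), Vec Nat i), Vec Nat (succ zero)) (fun (j : forall (a : Nat), Vec Nat a) => vcons Nat zero (succ (succ (succ (succ zero)))) (vnil Nat))
type:
  Eq (forall (δ : forall (i : Nat), Vec Nat i), Vec Nat (succ zero)) (fun (j : forall (a : Nat), Vec Nat a) => vcons Nat zero (succ (succ (succ (succ zero)))) (vnil Nat)) (fun (b : forall (r : Nat), Vec Nat r) => vcons Nat zero (succ (succ (succ (succ zero)))) (vnil Nat))


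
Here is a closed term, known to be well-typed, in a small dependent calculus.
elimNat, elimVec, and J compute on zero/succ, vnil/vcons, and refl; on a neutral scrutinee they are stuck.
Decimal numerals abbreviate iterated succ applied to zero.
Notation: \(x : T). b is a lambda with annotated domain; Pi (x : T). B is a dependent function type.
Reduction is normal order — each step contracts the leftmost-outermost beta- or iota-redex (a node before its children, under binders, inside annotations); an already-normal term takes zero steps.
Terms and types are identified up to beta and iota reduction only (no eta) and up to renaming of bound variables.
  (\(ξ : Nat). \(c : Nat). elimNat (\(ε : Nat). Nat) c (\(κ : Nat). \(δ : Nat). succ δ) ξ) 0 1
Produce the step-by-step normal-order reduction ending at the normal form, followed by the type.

reduction (normal order):
  (\(ξ : Nat). \(c : Nat). elimNat (\(ε : Nat). Nat) c (\(κ : Nat). \(δ : Nat). succ δ) ξ) 0 1
  ~> (\(ξ : Nat). elimNat (\(c : Nat). Nat) ξ (\(ε : Nat). \(κ : Nat). succ κ) 0) 1
  ~> elimNat (\(ξ : Nat). Nat) 1 (\(c : Nat). \(ε : Nat). succ ε) 0
  ~> 1
inferred type:
  Nat


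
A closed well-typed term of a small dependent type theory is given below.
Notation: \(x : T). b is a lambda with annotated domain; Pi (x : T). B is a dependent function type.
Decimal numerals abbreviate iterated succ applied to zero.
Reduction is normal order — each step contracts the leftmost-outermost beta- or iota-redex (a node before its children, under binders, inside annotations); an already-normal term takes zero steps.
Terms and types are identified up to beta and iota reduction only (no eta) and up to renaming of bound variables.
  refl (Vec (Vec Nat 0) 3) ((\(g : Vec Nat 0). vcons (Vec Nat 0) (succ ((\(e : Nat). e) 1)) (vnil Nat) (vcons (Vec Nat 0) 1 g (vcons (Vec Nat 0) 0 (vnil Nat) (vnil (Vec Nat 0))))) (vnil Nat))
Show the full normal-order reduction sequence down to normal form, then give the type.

normal-order reduction:
  refl (Vec (Vec Nat 0) 3) ((\(g : Vec Nat 0). vcons (Vec Nat 0) (succ ((\(e : Nat). e) 1)) (vnil Nat) (vcons (Vec Nat 0) 1 g (vcons (Vec Nat 0) 0 (vnil Nat) (vnil (Vec Nat 0))))) (vnil Nat))
  ~> refl (Vec (Vec Nat 0) 3) (vcons (Vec Nat 0) (succ ((\(g : Nat). g) 1)) (vnil Nat) (vcons (Vec Nat 0) 1 (vnil Nat) (vcons (Vec Nat 0) 0 (vnil Nat) (vnil (Vec Nat 0)))))
  ~> refl (Vec (Vec Nat 0) 3) (vcons (Vec Nat 0) 2 (vnil Nat) (vcons (Vec Nat 0) 1 (vnil Nat) (vcons (Vec Nat 0) 0 (vnil Nat) (vnil (Vec Nat 0)))))
type:
  Eq (Vec (Vec Nat 0) 3) (vcons (Vec Nat 0) 2 (vnil Nat) (vcons (Vec Nat 0) 1 (vnil Nat) (vcons (Vec Nat 0) 0 (vnil Nat) (vnil (Vec Nat 0))))) (vcons (Vec Nat 0) 2 (vnil Nat) (vcons (Vec Nat 0) 1 (vnil Nat) (vcons (Vec Nat 0) 0 (vnil Nat) (vnil (Vec Nat 0)))))


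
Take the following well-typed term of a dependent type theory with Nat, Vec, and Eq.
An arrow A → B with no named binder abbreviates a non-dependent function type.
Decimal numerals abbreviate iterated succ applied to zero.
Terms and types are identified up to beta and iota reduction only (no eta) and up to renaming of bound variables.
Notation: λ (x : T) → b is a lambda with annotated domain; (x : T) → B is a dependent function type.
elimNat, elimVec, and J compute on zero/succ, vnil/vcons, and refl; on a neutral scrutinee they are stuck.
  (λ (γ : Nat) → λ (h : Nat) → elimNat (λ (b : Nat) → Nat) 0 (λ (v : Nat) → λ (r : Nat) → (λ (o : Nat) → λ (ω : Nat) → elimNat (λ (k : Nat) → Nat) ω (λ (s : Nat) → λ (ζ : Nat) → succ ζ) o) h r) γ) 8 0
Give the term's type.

type:
  Nat


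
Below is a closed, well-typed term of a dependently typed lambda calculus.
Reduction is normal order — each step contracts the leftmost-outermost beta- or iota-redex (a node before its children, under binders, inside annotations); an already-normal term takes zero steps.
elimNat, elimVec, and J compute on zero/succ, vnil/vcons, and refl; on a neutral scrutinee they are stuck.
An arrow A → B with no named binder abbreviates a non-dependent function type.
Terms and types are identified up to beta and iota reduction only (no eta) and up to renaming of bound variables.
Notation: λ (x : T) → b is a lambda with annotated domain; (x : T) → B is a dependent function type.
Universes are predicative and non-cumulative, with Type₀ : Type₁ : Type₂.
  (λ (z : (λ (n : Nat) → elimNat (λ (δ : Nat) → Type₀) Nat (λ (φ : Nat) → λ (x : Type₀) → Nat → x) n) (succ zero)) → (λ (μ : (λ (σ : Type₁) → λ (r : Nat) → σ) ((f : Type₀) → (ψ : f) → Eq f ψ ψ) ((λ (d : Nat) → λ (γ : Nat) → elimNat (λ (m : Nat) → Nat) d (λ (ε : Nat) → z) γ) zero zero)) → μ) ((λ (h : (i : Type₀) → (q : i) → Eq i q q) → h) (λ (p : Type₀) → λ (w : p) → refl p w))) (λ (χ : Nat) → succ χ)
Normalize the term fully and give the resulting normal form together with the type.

normal form:
  λ (z : Type₀) → λ (n : z) → refl z n
type:
  (z : Type₀) → (n : z) → Eq z n n
observation: contracting a beta-redex first, the term normalizes in 3 steps.


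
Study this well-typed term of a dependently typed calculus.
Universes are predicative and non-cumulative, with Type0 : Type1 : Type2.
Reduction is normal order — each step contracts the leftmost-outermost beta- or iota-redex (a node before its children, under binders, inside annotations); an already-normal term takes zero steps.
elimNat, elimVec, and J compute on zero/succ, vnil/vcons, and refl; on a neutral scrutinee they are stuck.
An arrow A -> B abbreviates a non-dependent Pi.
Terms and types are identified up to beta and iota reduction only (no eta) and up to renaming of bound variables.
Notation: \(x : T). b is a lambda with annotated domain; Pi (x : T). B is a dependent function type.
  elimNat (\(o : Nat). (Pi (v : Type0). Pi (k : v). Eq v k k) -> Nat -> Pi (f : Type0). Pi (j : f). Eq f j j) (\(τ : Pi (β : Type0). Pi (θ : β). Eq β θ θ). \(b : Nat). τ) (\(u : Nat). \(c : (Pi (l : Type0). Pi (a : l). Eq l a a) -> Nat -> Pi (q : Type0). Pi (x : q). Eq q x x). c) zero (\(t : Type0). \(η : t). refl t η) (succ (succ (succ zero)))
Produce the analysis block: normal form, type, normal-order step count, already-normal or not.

normal form:
  \(o : Type0). \(v : o). refl o v
inferred type:
  Pi (o : Type0). Pi (v : o). Eq o v v
steps to reach normal form (normal order): 3
term was already normal: no
first redex: an elimNat iota-redex


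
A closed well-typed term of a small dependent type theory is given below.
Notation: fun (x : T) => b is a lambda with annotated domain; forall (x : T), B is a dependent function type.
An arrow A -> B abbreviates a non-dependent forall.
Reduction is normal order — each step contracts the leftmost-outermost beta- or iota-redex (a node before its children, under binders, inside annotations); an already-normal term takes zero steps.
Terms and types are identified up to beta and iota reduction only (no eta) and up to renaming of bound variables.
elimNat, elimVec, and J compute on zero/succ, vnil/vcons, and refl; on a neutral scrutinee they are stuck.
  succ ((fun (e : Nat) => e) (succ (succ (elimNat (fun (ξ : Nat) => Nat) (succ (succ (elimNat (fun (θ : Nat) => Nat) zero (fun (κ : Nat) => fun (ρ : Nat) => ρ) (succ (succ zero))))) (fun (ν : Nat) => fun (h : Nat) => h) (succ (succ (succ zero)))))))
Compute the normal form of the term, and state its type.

reduced normal form:
  succ (succ (succ (succ (succ zero))))
inferred type:
  Nat


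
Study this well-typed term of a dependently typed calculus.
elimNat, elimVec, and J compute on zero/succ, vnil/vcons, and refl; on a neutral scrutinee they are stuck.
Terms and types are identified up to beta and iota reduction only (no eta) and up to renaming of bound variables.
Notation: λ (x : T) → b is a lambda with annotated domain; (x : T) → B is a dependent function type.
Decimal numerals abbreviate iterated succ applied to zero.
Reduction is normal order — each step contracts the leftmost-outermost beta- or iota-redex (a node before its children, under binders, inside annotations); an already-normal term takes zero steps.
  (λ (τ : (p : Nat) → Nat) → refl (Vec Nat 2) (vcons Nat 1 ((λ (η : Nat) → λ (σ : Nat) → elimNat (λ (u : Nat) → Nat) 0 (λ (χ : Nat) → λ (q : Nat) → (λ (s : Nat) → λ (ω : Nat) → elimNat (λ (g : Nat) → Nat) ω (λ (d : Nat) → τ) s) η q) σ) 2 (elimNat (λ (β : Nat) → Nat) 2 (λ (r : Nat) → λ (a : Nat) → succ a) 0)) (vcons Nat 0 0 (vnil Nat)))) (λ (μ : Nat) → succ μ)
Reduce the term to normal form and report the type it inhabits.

reduced normal form:
  refl (Vec Nat 2) (vcons Nat 1 4 (vcons Nat 0 0 (vnil Nat)))
type:
  Eq (Vec Nat 2) (vcons Nat 1 4 (vcons Nat 0 0 (vnil Nat))) (vcons Nat 1 4 (vcons Nat 0 0 (vnil Nat)))
observation: the term reaches its normal form after 20 normal-order steps.


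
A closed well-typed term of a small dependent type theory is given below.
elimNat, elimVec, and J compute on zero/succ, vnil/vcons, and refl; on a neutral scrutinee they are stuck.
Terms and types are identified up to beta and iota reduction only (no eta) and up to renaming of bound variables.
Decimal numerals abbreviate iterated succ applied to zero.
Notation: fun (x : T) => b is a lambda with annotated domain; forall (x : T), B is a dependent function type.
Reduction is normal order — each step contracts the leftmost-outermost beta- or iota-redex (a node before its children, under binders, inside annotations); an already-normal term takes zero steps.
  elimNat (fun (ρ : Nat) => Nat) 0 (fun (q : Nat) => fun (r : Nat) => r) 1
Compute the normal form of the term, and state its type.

resulting normal form:
  0
type:
  Nat


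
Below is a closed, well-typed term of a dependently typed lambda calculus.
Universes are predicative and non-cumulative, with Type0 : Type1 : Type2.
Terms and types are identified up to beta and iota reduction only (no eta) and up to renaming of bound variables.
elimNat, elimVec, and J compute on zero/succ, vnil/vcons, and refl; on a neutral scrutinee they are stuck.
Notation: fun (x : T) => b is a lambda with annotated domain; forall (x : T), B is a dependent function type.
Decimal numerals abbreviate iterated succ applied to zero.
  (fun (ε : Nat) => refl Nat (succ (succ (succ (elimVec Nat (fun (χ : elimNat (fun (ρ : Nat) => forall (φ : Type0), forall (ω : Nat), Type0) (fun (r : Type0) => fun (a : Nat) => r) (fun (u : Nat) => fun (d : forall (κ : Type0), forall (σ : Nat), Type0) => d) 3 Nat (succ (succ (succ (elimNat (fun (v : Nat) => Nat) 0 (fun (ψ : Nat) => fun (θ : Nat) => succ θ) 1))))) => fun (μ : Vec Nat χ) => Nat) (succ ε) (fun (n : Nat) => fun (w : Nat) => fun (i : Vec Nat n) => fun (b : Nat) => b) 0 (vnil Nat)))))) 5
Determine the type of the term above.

inferred type:
  Eq Nat 9 9


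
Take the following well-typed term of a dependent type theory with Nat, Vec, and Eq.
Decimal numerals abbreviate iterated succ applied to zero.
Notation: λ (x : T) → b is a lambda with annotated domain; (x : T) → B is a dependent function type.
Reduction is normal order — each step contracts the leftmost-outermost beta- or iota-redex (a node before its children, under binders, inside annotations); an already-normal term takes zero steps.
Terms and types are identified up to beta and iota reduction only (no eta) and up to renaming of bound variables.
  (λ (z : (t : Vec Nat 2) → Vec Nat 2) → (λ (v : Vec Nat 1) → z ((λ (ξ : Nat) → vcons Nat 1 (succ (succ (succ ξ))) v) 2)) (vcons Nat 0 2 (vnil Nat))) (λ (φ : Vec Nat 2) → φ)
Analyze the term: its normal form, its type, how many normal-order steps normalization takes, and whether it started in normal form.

reduced normal form:
  vcons Nat 1 5 (vcons Nat 0 2 (vnil Nat))
the term's type:
  Vec Nat 2
steps to reach normal form (normal order): 4
started in normal form: no
first redex: a beta-redex


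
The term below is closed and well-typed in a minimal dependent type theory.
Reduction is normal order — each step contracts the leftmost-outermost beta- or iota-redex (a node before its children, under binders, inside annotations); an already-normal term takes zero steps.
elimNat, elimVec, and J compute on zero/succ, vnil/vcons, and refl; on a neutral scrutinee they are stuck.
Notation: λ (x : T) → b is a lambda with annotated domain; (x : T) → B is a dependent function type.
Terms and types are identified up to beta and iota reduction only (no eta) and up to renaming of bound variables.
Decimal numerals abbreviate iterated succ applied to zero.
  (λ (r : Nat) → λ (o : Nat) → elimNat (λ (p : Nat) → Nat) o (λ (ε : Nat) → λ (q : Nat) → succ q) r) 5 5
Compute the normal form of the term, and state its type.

resulting normal form:
  10
inferred type:
  Nat


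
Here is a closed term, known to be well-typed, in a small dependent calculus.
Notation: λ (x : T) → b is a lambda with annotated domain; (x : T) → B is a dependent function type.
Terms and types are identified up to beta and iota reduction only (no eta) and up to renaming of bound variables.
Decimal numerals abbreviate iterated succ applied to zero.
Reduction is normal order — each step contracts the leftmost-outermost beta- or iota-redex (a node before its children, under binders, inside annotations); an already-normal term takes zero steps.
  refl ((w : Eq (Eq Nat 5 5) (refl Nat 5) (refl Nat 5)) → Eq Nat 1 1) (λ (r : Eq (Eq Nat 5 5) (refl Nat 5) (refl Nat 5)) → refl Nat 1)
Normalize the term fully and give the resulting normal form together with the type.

reduced normal form:
  refl ((w : Eq (Eq Nat 5 5) (refl Nat 5) (refl Nat 5)) → Eq Nat 1 1) (λ (r : Eq (Eq Nat 5 5) (refl Nat 5) (refl Nat 5)) → refl Nat 1)
type:
  Eq ((w : Eq (Eq Nat 5 5) (refl Nat 5) (refl Nat 5)) → Eq Nat 1 1) (λ (r : Eq (Eq Nat 5 5) (refl Nat 5) (refl Nat 5)) → refl Nat 1) (λ (d : Eq (Eq Nat 5 5) (refl Nat 5) (refl Nat 5)) → refl Nat 1)
observation: the term is already in normal form.


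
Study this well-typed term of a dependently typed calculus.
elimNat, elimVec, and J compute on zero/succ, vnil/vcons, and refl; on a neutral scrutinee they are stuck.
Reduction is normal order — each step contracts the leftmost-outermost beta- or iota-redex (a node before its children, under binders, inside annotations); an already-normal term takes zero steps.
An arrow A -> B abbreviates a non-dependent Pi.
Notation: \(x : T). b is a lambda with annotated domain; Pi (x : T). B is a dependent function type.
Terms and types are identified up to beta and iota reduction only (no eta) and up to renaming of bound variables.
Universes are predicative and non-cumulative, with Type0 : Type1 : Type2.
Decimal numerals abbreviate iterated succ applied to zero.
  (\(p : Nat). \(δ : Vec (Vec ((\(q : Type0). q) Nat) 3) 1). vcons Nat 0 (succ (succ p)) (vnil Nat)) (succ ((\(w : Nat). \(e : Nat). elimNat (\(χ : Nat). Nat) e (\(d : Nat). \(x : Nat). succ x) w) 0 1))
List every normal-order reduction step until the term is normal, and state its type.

normal-order reduction:
  (\(p : Nat). \(δ : Vec (Vec ((\(q : Type0). q) Nat) 3) 1). vcons Nat 0 (succ (succ p)) (vnil Nat)) (succ ((\(w : Nat). \(e : Nat). elimNat (\(χ : Nat). Nat) e (\(d : Nat). \(x : Nat). succ x) w) 0 1))
  ~> \(p : Vec (Vec ((\(δ : Type0). δ) Nat) 3) 1). vcons Nat 0 (succ (succ (succ ((\(q : Nat). \(w : Nat). elimNat (\(e : Nat). Nat) w (\(χ : Nat). \(d : Nat). succ d) q) 0 1)))) (vnil Nat)
  ~> \(p : Vec (Vec Nat 3) 1). vcons Nat 0 (succ (succ (succ ((\(δ : Nat). \(q : Nat). elimNat (\(w : Nat). Nat) q (\(e : Nat). \(χ : Nat). succ χ) δ) 0 1)))) (vnil Nat)
  ~> \(p : Vec (Vec Nat 3) 1). vcons Nat 0 (succ (succ (succ ((\(δ : Nat). elimNat (\(q : Nat). Nat) δ (\(w : Nat). \(e : Nat). succ e) 0) 1)))) (vnil Nat)
  ~> \(p : Vec (Vec Nat 3) 1). vcons Nat 0 (succ (succ (succ (elimNat (\(δ : Nat). Nat) 1 (\(q : Nat). \(w : Nat). succ w) 0)))) (vnil Nat)
  ~> \(p : Vec (Vec Nat 3) 1). vcons Nat 0 4 (vnil Nat)
type:
  Vec (Vec Nat 3) 1 -> Vec Nat 1


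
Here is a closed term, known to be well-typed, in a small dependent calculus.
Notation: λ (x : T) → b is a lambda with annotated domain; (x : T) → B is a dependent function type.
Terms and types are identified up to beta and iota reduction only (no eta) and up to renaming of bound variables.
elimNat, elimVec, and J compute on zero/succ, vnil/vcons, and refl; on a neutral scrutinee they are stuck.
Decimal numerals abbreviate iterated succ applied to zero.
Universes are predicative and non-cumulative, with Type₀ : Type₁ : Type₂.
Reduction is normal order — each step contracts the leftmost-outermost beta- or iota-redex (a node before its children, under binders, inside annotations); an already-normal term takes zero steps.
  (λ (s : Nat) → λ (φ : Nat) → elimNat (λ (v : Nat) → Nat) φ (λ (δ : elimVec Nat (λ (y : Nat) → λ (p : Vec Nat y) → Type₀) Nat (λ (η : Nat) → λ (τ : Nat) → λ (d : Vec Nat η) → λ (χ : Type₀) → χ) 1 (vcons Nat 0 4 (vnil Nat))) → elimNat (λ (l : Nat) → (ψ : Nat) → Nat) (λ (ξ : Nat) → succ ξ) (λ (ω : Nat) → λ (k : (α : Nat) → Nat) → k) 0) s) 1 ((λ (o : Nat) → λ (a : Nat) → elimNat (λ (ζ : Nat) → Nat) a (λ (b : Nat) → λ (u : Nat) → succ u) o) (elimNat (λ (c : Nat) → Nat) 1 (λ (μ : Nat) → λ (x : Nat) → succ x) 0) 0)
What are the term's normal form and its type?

normal form:
  2
inferred type:
  Nat
observation: the first redex contracted is a beta-redex; the normal form is reached in 14 normal-order steps.
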